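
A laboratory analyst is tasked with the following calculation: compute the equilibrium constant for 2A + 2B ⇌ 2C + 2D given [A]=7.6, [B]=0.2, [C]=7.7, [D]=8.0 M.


Kc = [C]^2[D]^2/([A]^2[B]^2)
= (7.7^2 × 8.0^2)/(7.6^2 × 0.2^2)
= 3794.56/2.3104
= 1642

1642


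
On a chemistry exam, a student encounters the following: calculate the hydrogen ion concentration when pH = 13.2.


[H+] = 10^(-pH) = 10^(-13.2)
= 6.31×10^-14 M

6.31×10^-14 M


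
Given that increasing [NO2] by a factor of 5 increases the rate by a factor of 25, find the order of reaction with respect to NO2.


rate ∝ [NO2]^n
5^n = 25 → n = 2
Order in NO2: 2

2


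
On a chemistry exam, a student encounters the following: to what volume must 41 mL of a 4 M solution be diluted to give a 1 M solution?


C1V1 = C2V2
4 × 41 = 1 × V2
V2 = 164/1 = 164.0 mL

164.0 mL


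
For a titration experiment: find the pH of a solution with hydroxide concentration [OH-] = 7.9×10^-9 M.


pOH = -log10([OH-]) = -log10(7.9×10^-9)
= 9 - log10(7.9) = 8.1
pH = 14 - pOH = 14 - 8.1 = 5.9

5.9


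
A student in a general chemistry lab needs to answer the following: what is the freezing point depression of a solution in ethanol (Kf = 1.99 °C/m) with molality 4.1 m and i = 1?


ΔTf = Kf × m × i
= 1.99 × 4.1 × 1
= 8.159 °C

8.159 °C


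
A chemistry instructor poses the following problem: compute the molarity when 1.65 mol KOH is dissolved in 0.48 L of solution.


M = n/V = 1.65/0.48 = 3.438 mol/L

3.438 M


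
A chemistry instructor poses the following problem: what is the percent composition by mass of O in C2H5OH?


M(C2H5OH) = 2×12.01 + 6×1.008 + 1×16.0 = 46.068 g/mol
Mass of O = 1 × 16.0 = 16.00 g/mol
% O = 16.00/46.068 × 100 = 34.73%

34.73%


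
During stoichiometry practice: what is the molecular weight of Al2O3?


M(Al2O3) = 2×26.98 + 3×16.0
= 53.96 + 48.0
= 101.96 g/mol

101.96 g/mol


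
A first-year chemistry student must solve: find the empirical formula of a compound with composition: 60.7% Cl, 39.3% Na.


Assume 100 g sample. Moles of each element:
  Cl: 60.7/35.45 = 1.712 mol
  Na: 39.3/22.99 = 1.709 mol
Divide by smallest (1.709):
  Cl: 1.712/1.709 = 1.0
  Na: 1.709/1.709 = 1.0
Empirical formula: NaCl

NaCl


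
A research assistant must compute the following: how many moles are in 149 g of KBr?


M(KBr) = 119.0 g/mol
n = mass/M = 149/119.0 = 1.2521 mol

1.2521 mol


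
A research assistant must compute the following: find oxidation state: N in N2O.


2x + (-2) = 0, so x = +1
Oxidation number: +1

+1


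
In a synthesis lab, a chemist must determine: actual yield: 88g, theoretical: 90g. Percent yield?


% yield = actual/theoretical × 100
= 88/90 × 100
= 97.78%

97.78%


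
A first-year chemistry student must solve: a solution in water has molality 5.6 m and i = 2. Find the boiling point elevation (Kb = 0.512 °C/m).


ΔTb = Kb × m × i
= 0.512 × 5.6 × 2
= 5.7344 °C

5.7344 °C


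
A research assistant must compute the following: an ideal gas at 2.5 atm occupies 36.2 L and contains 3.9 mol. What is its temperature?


PV = nRT  (R = 0.08206 L·atm/(mol·K))
T = PV/(nR) = 2.5×36.2/(3.9×0.08206)
= 90.50/0.320034
= 282.78 K

282.78 K


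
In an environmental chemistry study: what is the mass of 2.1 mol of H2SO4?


M(H2SO4) = 98.09 g/mol
mass = n × M = 2.1 × 98.09 = 205.99 g

205.99 g


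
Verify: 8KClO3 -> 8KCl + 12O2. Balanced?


Equation: 8KClO3 -> 8KCl + 12O2
Check atoms: Cl: 8=8, K: 8=8, O: 24=24
Balanced

Yes, balanced


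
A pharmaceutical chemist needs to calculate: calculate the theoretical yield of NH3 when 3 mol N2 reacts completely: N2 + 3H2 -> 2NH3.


Mole ratio NH3:N2 = 2:1
n(NH3) = 3 × 2/1 = 6.000 mol
mass = 6.000 × 17.03 = 102.18 g

102.18 g


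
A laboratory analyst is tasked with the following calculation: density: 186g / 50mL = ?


ρ = mass/volume
= 186/50
= 3.72 g/mL

3.72 g/mL


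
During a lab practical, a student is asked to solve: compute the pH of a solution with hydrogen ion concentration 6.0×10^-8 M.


pH = -log10([H+]) = -log10(6.0×10^-8)
= 8 - log10(6.0)
= 8 - 0.78
= 7.22

7.22


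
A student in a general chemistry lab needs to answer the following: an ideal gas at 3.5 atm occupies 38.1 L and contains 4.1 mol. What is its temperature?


PV = nRT  (R = 0.08206 L·atm/(mol·K))
T = PV/(nR) = 3.5×38.1/(4.1×0.08206)
= 133.35/0.336446
= 396.35 K

396.35 K


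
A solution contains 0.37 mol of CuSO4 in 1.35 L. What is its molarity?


M = n/V = 0.37/1.35 = 0.274 mol/L

0.274 M


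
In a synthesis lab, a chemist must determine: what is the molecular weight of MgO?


M(MgO) = 1×24.31 + 1×16.0
= 24.31 + 16.0
= 40.31 g/mol

40.31 g/mol


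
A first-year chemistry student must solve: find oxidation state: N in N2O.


2x + (-2) = 0, so x = +1
Oxidation number: +1

+1


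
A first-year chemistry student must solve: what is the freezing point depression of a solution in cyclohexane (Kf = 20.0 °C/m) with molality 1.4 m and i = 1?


ΔTf = Kf × m × i
= 20.0 × 1.4 × 1
= 28.0 °C

28.0 °C


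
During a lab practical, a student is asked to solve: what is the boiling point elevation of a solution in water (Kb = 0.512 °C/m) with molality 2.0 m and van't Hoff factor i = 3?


ΔTb = Kb × m × i
= 0.512 × 2.0 × 3
= 3.072 °C

3.072 °C


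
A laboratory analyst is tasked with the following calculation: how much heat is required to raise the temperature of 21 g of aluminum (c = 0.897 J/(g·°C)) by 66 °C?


q = mcΔT = 21 × 0.897 × 66
= 1243.24 J

1243.24 J


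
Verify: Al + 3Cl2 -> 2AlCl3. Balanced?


Equation: Al + 3Cl2 -> 2AlCl3
Check atoms: Al: 1≠2, Cl: 6=6
Not balanced

No, not balanced


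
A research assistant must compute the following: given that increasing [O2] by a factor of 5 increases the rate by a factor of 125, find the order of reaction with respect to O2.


rate ∝ [O2]^n
5^n = 125 → n = 3
Order in O2: 3

3


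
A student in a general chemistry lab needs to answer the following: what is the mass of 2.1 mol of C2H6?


M(C2H6) = 30.07 g/mol
mass = n × M = 2.1 × 30.07 = 63.15 g

63.15 g


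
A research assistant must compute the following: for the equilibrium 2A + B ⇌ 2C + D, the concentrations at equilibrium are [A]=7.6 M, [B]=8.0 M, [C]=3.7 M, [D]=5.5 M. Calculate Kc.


Kc = [C]^2[D]/([A]^2[B])
= (3.7^2 × 5.5^1)/(7.6^2 × 8.0^1)
= 75.295/462.08
= 0.1629

0.1629


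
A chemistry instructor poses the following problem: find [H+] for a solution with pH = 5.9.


[H+] = 10^(-pH) = 10^(-5.9)
= 1.26×10^-6 M

1.26×10^-6 M


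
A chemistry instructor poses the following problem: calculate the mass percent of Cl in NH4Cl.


M(NH4Cl) = 1×14.01 + 4×1.008 + 1×35.45 = 53.492 g/mol
Mass of Cl = 1 × 35.45 = 35.45 g/mol
% Cl = 35.45/53.492 × 100 = 66.27%

66.27%


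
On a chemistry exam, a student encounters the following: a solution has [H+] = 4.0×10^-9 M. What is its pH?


pH = -log10([H+]) = -log10(4.0×10^-9)
= 9 - log10(4.0)
= 9 - 0.6
= 8.4

8.4


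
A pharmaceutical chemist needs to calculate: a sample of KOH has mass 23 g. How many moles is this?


M(KOH) = 56.11 g/mol
n = mass/M = 23/56.11 = 0.4099 mol

0.4099 mol


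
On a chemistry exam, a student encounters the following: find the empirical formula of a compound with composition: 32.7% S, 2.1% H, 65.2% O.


Assume 100 g sample. Moles of each element:
  S: 32.7/32.07 = 1.02 mol
  H: 2.1/1.008 = 2.083 mol
  O: 65.2/16.0 = 4.075 mol
Divide by smallest (1.02):
  S: 1.02/1.02 = 1.0
  H: 2.083/1.02 = 2.04
  O: 4.075/1.02 = 4.0
Empirical formula: H2SO4

H2SO4


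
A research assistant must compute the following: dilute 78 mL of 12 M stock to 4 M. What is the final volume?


C1V1 = C2V2
12 × 78 = 4 × V2
V2 = 936/4 = 234.0 mL

234.0 mL


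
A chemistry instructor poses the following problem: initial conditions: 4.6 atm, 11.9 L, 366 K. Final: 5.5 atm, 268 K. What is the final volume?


P1V1/T1 = P2V2/T2
V2 = P1V1T2/(T1P2)
= 4.6×11.9×268/(366×5.5)
= 7.288 L

7.288 L


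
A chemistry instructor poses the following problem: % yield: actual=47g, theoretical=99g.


% yield = actual/theoretical × 100
= 47/99 × 100
= 47.47%

47.47%


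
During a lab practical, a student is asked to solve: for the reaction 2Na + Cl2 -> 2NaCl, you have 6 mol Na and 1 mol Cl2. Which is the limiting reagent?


Mole ratio available / coefficient:
  Na: 6/2 = 3.000
  Cl2: 1/1 = 1.000
Smaller ratio is limiting.

Cl2


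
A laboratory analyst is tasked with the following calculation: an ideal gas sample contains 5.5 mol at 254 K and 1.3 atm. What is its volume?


PV = nRT  (R = 0.08206 L·atm/(mol·K))
V = nRT/P = 5.5×0.08206×254/1.3
= 88.183 L

88.183 L


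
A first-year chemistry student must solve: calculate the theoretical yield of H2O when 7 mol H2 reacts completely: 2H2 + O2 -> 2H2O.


Mole ratio H2O:H2 = 2:2
n(H2O) = 7 × 2/2 = 7.000 mol
mass = 7.000 × 18.02 = 126.14 g

126.14 g


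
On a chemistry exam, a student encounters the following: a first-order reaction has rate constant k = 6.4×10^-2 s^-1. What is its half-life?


t½ = ln2/k = 0.693147/(6.4×10^-2 s^-1)
= 10.83 s

10.83 s


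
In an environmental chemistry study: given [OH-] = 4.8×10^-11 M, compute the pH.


pOH = -log10([OH-]) = -log10(4.8×10^-11)
= 11 - log10(4.8) = 10.32
pH = 14 - pOH = 14 - 10.32 = 3.68

3.68


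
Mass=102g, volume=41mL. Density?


ρ = mass/volume
= 102/41
= 2.488 g/mL

2.488 g/mL


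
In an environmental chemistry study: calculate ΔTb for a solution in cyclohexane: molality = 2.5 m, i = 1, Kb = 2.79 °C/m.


ΔTb = Kb × m × i
= 2.79 × 2.5 × 1
= 6.975 °C

6.975 °C


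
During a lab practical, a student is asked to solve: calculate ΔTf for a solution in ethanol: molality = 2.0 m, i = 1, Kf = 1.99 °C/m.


ΔTf = Kf × m × i
= 1.99 × 2.0 × 1
= 3.98 °C

3.98 °C


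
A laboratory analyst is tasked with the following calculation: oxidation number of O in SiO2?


O is usually -2
Oxidation number: -2

-2


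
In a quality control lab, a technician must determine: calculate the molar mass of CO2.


M(CO2) = 1×12.01 + 2×16.0
= 12.01 + 32.0
= 44.01 g/mol

44.01 g/mol


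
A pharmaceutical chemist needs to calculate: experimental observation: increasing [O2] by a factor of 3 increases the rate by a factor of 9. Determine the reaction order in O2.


rate ∝ [O2]^n
3^n = 9 → n = 2
Order in O2: 2

2


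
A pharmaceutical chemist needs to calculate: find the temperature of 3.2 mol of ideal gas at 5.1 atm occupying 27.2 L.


PV = nRT  (R = 0.08206 L·atm/(mol·K))
T = PV/(nR) = 5.1×27.2/(3.2×0.08206)
= 138.72/0.262592
= 528.27 K

528.27 K


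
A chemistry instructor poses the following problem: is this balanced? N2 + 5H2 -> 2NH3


Equation: N2 + 5H2 -> 2NH3
Check atoms: H: 10≠6, N: 2=2
Not balanced

No, not balanced


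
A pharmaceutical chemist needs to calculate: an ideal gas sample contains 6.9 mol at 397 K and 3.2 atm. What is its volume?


PV = nRT  (R = 0.08206 L·atm/(mol·K))
V = nRT/P = 6.9×0.08206×397/3.2
= 70.246 L

70.246 L


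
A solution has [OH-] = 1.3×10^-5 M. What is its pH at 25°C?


pOH = -log10([OH-]) = -log10(1.3×10^-5)
= 5 - log10(1.3) = 4.89
pH = 14 - pOH = 14 - 4.89 = 9.11

9.11


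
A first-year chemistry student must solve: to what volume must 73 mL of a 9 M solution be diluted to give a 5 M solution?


C1V1 = C2V2
9 × 73 = 5 × V2
V2 = 657/5 = 131.4 mL

131.4 mL


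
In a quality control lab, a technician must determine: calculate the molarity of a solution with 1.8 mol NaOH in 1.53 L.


M = n/V = 1.8/1.53 = 1.176 mol/L

1.176 M


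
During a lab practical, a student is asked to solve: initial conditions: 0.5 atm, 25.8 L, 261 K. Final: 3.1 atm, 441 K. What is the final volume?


P1V1/T1 = P2V2/T2
V2 = P1V1T2/(T1P2)
= 0.5×25.8×441/(261×3.1)
= 7.031 L

7.031 L


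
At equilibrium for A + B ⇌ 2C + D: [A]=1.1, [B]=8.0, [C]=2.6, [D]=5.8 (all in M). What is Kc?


Kc = [C]^2[D]/([A][B])
= (2.6^2 × 5.8^1)/(1.1^1 × 8.0^1)
= 39.208/8.8
= 4.455

4.455


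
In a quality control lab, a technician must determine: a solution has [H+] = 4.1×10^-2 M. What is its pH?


pH = -log10([H+]) = -log10(4.1×10^-2)
= 2 - log10(4.1)
= 2 - 0.61
= 1.39

1.39


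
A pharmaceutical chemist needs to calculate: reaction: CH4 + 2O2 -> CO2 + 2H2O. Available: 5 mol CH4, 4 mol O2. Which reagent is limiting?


Mole ratio available / coefficient:
  CH4: 5/1 = 5.000
  O2: 4/2 = 2.000
Smaller ratio is limiting.

O2


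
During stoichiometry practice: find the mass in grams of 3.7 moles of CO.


M(CO) = 28.01 g/mol
mass = n × M = 3.7 × 28.01 = 103.64 g

103.64 g


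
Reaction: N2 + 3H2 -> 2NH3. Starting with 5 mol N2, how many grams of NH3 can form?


Mole ratio NH3:N2 = 2:1
n(NH3) = 5 × 2/1 = 10.000 mol
mass = 10.000 × 17.03 = 170.3 g

170.3 g


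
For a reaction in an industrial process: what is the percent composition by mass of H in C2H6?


M(C2H6) = 2×12.01 + 6×1.008 = 30.068 g/mol
Mass of H = 6 × 1.008 = 6.048 g/mol
% H = 6.048/30.068 × 100 = 20.11%

20.11%


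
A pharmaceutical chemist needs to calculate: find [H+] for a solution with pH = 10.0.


[H+] = 10^(-pH) = 10^(-10.0)
= 1.0×10^-10 M

1.0×10^-10 M


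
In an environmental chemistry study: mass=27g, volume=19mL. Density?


ρ = mass/volume
= 27/19
= 1.421 g/mL

1.421 g/mL


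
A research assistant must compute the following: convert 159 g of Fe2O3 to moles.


M(Fe2O3) = 159.7 g/mol
n = mass/M = 159/159.7 = 0.9956 mol

0.9956 mol


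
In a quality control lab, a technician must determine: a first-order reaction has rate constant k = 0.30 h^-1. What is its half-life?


t½ = ln2/k = 0.693147/(0.30 h^-1)
= 2.310 h

2.310 h


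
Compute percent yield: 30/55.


% yield = actual/theoretical × 100
= 30/55 × 100
= 54.55%

54.55%


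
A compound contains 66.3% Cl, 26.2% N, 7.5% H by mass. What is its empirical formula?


Assume 100 g sample. Moles of each element:
  Cl: 66.3/35.45 = 1.87 mol
  N: 26.2/14.01 = 1.87 mol
  H: 7.5/1.008 = 7.44 mol
Divide by smallest (1.87):
  Cl: 1.87/1.87 = 1.0
  N: 1.87/1.87 = 1.0
  H: 7.44/1.87 = 3.98
Empirical formula: NH4Cl

NH4Cl


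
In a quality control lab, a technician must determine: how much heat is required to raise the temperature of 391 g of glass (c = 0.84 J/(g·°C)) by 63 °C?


q = mcΔT = 391 × 0.84 × 63
= 20691.72 J

20691.72 J


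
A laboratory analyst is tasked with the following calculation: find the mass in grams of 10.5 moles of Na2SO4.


M(Na2SO4) = 142.05 g/mol
mass = n × M = 10.5 × 142.05 = 1491.53 g

1491.53 g


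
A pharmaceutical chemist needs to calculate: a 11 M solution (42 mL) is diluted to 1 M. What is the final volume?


C1V1 = C2V2
11 × 42 = 1 × V2
V2 = 462/1 = 462.0 mL

462.0 mL


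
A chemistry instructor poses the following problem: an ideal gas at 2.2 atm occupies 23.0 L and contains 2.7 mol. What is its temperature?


PV = nRT  (R = 0.08206 L·atm/(mol·K))
T = PV/(nR) = 2.2×23.0/(2.7×0.08206)
= 50.60/0.221562
= 228.38 K

228.38 K


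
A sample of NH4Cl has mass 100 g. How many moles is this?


M(NH4Cl) = 53.49 g/mol
n = mass/M = 100/53.49 = 1.8695 mol

1.8695 mol


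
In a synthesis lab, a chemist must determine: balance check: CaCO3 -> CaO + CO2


Equation: CaCO3 -> CaO + CO2
Check atoms: C: 1=1, Ca: 1=1, O: 3=3
Balanced

Yes, balanced


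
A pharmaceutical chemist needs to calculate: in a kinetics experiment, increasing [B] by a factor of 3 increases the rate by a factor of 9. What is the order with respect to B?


rate ∝ [B]^n
3^n = 9 → n = 2
Order in B: 2

2


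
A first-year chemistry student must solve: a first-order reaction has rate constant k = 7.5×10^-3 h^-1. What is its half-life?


t½ = ln2/k = 0.693147/(7.5×10^-3 h^-1)
= 92.42 h

92.42 h


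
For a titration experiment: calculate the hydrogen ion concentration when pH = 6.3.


[H+] = 10^(-pH) = 10^(-6.3)
= 5.01×10^-7 M

5.01×10^-7 M


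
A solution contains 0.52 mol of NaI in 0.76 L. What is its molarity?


M = n/V = 0.52/0.76 = 0.684 mol/L

0.684 M


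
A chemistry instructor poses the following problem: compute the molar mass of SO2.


M(SO2) = 1×32.07 + 2×16.0
= 32.07 + 32.0
= 64.07 g/mol

64.07 g/mol


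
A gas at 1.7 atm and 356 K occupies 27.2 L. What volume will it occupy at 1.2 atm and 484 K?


P1V1/T1 = P2V2/T2
V2 = P1V1T2/(T1P2)
= 1.7×27.2×484/(356×1.2)
= 52.388 L

52.388 L


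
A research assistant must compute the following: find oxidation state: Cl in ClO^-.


x + (-2) = -1, so x = +1
Oxidation number: +1

+1


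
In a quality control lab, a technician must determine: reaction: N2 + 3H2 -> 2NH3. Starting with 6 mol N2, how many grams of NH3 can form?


Mole ratio NH3:N2 = 2:1
n(NH3) = 6 × 2/1 = 12.000 mol
mass = 12.000 × 17.03 = 204.36 g

204.36 g


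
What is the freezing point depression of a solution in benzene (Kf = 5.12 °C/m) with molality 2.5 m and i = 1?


ΔTf = Kf × m × i
= 5.12 × 2.5 × 1
= 12.8 °C

12.8 °C


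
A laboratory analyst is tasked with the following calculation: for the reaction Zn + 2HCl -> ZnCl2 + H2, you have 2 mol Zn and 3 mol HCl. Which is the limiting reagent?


Mole ratio available / coefficient:
  Zn: 2/1 = 2.000
  HCl: 3/2 = 1.500
Smaller ratio is limiting.

HCl


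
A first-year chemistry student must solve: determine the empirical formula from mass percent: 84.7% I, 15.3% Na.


Assume 100 g sample. Moles of each element:
  I: 84.7/126.9 = 0.667 mol
  Na: 15.3/22.99 = 0.666 mol
Divide by smallest (0.666):
  I: 0.667/0.666 = 1.0
  Na: 0.666/0.666 = 1.0
Empirical formula: NaI

NaI


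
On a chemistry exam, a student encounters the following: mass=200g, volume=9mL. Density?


ρ = mass/volume
= 200/9
= 22.222 g/mL

22.222 g/mL


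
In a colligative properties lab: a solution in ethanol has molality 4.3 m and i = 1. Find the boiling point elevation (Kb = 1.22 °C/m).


ΔTb = Kb × m × i
= 1.22 × 4.3 × 1
= 5.246 °C

5.246 °C


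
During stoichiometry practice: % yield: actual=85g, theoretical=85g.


% yield = actual/theoretical × 100
= 85/85 × 100
= 100.0%

100.0%


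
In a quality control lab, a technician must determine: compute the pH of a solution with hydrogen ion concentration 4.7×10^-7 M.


pH = -log10([H+]) = -log10(4.7×10^-7)
= 7 - log10(4.7)
= 7 - 0.67
= 6.33

6.33


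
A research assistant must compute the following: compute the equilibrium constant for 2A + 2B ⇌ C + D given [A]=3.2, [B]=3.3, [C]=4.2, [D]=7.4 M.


Kc = [C][D]/([A]^2[B]^2)
= (4.2^1 × 7.4^1)/(3.2^2 × 3.3^2)
= 31.08/111.5136
= 0.2787

0.2787


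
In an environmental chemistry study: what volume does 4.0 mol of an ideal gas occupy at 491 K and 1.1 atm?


PV = nRT  (R = 0.08206 L·atm/(mol·K))
V = nRT/P = 4.0×0.08206×491/1.1
= 146.514 L

146.514 L


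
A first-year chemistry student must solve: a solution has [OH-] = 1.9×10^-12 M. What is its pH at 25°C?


pOH = -log10([OH-]) = -log10(1.9×10^-12)
= 12 - log10(1.9) = 11.72
pH = 14 - pOH = 14 - 11.72 = 2.28

2.28


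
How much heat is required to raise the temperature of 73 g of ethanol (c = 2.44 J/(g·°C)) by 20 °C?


q = mcΔT = 73 × 2.44 × 20
= 3562.40 J

3562.40 J


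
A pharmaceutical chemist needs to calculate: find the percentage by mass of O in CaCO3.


M(CaCO3) = 1×40.08 + 1×12.01 + 3×16.0 = 100.09 g/mol
Mass of O = 3 × 16.0 = 48.00 g/mol
% O = 48.00/100.09 × 100 = 47.96%

47.96%


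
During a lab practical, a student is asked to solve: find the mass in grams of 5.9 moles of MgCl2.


M(MgCl2) = 95.21 g/mol
mass = n × M = 5.9 × 95.21 = 561.74 g

561.74 g


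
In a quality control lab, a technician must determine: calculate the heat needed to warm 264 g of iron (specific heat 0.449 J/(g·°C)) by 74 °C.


q = mcΔT = 264 × 0.449 × 74
= 8771.66 J

8771.66 J


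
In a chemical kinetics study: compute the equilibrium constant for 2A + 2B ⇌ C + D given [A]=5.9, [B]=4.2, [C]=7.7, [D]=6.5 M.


Kc = [C][D]/([A]^2[B]^2)
= (7.7^1 × 6.5^1)/(5.9^2 × 4.2^2)
= 50.05/614.0484
= 0.08151

0.08151


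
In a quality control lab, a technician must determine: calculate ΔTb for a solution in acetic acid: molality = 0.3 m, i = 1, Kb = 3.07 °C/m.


ΔTb = Kb × m × i
= 3.07 × 0.3 × 1
= 0.921 °C

0.921 °C


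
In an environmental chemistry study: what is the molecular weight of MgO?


M(MgO) = 1×24.31 + 1×16.0
= 24.31 + 16.0
= 40.31 g/mol

40.31 g/mol


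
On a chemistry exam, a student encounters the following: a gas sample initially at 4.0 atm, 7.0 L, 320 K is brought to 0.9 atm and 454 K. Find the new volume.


P1V1/T1 = P2V2/T2
V2 = P1V1T2/(T1P2)
= 4.0×7.0×454/(320×0.9)
= 44.139 L

44.139 L


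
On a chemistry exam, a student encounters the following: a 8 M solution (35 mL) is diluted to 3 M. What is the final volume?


C1V1 = C2V2
8 × 35 = 3 × V2
V2 = 280/3 = 93.33 mL

93.33 mL


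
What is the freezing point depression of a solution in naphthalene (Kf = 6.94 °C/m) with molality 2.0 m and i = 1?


ΔTf = Kf × m × i
= 6.94 × 2.0 × 1
= 13.88 °C

13.88 °C


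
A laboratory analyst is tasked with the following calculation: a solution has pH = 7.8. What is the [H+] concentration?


[H+] = 10^(-pH) = 10^(-7.8)
= 1.58×10^-8 M

1.58×10^-8 M


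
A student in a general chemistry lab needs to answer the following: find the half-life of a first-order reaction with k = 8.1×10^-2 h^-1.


t½ = ln2/k = 0.693147/(8.1×10^-2 h^-1)
= 8.557 h

8.557 h


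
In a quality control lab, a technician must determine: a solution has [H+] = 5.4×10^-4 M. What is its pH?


pH = -log10([H+]) = -log10(5.4×10^-4)
= 4 - log10(5.4)
= 4 - 0.73
= 3.27

3.27


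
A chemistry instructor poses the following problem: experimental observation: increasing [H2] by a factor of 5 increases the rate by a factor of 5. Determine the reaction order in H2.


rate ∝ [H2]^n
5^n = 5 → n = 1
Order in H2: 1

1


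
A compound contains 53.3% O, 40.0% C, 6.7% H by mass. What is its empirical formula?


Assume 100 g sample. Moles of each element:
  O: 53.3/16.0 = 3.331 mol
  C: 40.0/12.01 = 3.331 mol
  H: 6.7/1.008 = 6.647 mol
Divide by smallest (3.331):
  O: 3.331/3.331 = 1.0
  C: 3.331/3.331 = 1.0
  H: 6.647/3.331 = 2.0
Empirical formula: CH2O

CH2O


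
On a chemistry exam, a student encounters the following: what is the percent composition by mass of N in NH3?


M(NH3) = 1×14.01 + 3×1.008 = 17.034 g/mol
Mass of N = 1 × 14.01 = 14.01 g/mol
% N = 14.01/17.034 × 100 = 82.25%

82.25%


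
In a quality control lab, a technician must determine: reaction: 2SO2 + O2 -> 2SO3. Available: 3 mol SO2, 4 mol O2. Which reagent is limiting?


Mole ratio available / coefficient:
  SO2: 3/2 = 1.500
  O2: 4/1 = 4.000
Smaller ratio is limiting.

SO2


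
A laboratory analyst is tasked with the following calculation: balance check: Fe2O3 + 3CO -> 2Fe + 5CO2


Equation: Fe2O3 + 3CO -> 2Fe + 5CO2
Check atoms: C: 3≠5, Fe: 2=2, O: 6≠10
Not balanced

No, not balanced


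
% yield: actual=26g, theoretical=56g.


% yield = actual/theoretical × 100
= 26/56 × 100
= 46.43%

46.43%


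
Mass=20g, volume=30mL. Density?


ρ = mass/volume
= 20/30
= 0.667 g/mL

0.667 g/mL


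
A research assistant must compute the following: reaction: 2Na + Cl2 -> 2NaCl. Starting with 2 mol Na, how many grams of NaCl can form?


Mole ratio NaCl:Na = 2:2
n(NaCl) = 2 × 2/2 = 2.000 mol
mass = 2.000 × 58.44 = 116.88 g

116.88 g


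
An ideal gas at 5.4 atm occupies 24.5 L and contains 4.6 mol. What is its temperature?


PV = nRT  (R = 0.08206 L·atm/(mol·K))
T = PV/(nR) = 5.4×24.5/(4.6×0.08206)
= 132.30/0.377476
= 350.49 K

350.49 K


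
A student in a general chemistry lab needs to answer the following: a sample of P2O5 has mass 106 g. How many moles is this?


M(P2O5) = 141.94 g/mol
n = mass/M = 106/141.94 = 0.7468 mol

0.7468 mol


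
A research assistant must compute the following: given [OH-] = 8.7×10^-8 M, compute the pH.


pOH = -log10([OH-]) = -log10(8.7×10^-8)
= 8 - log10(8.7) = 7.06
pH = 14 - pOH = 14 - 7.06 = 6.94

6.94


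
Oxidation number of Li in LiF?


Group 1 metal: +1
Oxidation number: +1

+1


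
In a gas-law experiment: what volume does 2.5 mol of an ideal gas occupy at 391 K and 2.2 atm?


PV = nRT  (R = 0.08206 L·atm/(mol·K))
V = nRT/P = 2.5×0.08206×391/2.2
= 36.461 L

36.461 L


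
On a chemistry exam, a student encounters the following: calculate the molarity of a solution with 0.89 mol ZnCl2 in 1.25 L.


M = n/V = 0.89/1.25 = 0.712 mol/L

0.712 M


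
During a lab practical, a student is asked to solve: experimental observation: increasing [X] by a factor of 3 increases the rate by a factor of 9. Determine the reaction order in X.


rate ∝ [X]^n
3^n = 9 → n = 2
Order in X: 2

2


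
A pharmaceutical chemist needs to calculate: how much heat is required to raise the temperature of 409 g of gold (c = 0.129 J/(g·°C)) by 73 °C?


q = mcΔT = 409 × 0.129 × 73
= 3851.55 J

3851.55 J


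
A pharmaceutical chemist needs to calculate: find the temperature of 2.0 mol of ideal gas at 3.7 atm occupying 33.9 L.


PV = nRT  (R = 0.08206 L·atm/(mol·K))
T = PV/(nR) = 3.7×33.9/(2.0×0.08206)
= 125.43/0.164120
= 764.26 K

764.26 K


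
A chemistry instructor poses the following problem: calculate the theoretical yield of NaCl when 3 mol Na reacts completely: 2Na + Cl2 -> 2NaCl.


Mole ratio NaCl:Na = 2:2
n(NaCl) = 3 × 2/2 = 3.000 mol
mass = 3.000 × 58.44 = 175.32 g

175.32 g


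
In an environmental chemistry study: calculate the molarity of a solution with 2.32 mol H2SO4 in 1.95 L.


M = n/V = 2.32/1.95 = 1.190 mol/L

1.190 M


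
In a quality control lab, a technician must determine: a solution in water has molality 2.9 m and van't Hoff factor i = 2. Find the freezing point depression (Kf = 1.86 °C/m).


ΔTf = Kf × m × i
= 1.86 × 2.9 × 2
= 10.788 °C

10.788 °C


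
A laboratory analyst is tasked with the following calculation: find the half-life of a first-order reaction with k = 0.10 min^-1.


t½ = ln2/k = 0.693147/(0.10 min^-1)
= 6.931 min

6.931 min


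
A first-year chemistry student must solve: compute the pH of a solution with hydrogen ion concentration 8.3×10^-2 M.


pH = -log10([H+]) = -log10(8.3×10^-2)
= 2 - log10(8.3)
= 2 - 0.92
= 1.08

1.08


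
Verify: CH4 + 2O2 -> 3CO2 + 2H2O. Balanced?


Equation: CH4 + 2O2 -> 3CO2 + 2H2O
Check atoms: C: 1≠3, H: 4=4, O: 4≠8
Not balanced

No, not balanced


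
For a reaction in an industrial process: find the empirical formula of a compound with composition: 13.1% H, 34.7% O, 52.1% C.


Assume 100 g sample. Moles of each element:
  H: 13.1/1.008 = 12.996 mol
  O: 34.7/16.0 = 2.169 mol
  C: 52.1/12.01 = 4.338 mol
Divide by smallest (2.169):
  H: 12.996/2.169 = 5.99
  O: 2.169/2.169 = 1.0
  C: 4.338/2.169 = 2.0
Empirical formula: C2H6O

C2H6O


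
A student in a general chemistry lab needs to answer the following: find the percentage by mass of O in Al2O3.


M(Al2O3) = 2×26.98 + 3×16.0 = 101.96 g/mol
Mass of O = 3 × 16.0 = 48.00 g/mol
% O = 48.00/101.96 × 100 = 47.08%

47.08%


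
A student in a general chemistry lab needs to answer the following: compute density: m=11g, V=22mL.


ρ = mass/volume
= 11/22
= 0.5 g/mL

0.5 g/mL


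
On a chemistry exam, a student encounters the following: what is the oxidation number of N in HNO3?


(+1) + x + 3(-2) = 0, so x = +5
Oxidation number: +5

+5


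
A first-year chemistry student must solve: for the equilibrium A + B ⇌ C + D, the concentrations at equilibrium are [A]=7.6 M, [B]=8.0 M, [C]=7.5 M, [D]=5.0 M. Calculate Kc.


Kc = [C][D]/([A][B])
= (7.5^1 × 5.0^1)/(7.6^1 × 8.0^1)
= 37.5/60.8
= 0.6168

0.6168


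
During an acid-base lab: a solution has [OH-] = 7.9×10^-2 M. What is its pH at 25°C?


pOH = -log10([OH-]) = -log10(7.9×10^-2)
= 2 - log10(7.9) = 1.1
pH = 14 - pOH = 14 - 1.1 = 12.9

12.9


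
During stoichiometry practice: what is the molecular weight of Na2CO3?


M(Na2CO3) = 2×22.99 + 1×12.01 + 3×16.0
= 45.98 + 12.01 + 48.0
= 105.99 g/mol

105.99 g/mol


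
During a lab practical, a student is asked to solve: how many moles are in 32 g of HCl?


M(HCl) = 36.46 g/mol
n = mass/M = 32/36.46 = 0.8777 mol

0.8777 mol


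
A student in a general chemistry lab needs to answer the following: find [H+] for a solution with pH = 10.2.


[H+] = 10^(-pH) = 10^(-10.2)
= 6.31×10^-11 M

6.31×10^-11 M


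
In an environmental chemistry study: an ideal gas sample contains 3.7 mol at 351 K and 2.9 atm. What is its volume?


PV = nRT  (R = 0.08206 L·atm/(mol·K))
V = nRT/P = 3.7×0.08206×351/2.9
= 36.749 L

36.749 L


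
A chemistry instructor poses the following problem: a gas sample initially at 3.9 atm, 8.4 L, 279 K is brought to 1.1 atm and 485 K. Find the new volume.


P1V1/T1 = P2V2/T2
V2 = P1V1T2/(T1P2)
= 3.9×8.4×485/(279×1.1)
= 51.771 L

51.771 L


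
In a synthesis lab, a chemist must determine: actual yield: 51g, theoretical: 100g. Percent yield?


% yield = actual/theoretical × 100
= 51/100 × 100
= 51.0%

51.0%


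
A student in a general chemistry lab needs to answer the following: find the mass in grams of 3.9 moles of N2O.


M(N2O) = 44.02 g/mol
mass = n × M = 3.9 × 44.02 = 171.68 g

171.68 g


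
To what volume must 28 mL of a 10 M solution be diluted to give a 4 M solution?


C1V1 = C2V2
10 × 28 = 4 × V2
V2 = 280/4 = 70.0 mL

70.0 mL


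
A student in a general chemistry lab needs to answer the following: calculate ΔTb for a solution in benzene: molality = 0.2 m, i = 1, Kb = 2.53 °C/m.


ΔTb = Kb × m × i
= 2.53 × 0.2 × 1
= 0.506 °C

0.506 °C


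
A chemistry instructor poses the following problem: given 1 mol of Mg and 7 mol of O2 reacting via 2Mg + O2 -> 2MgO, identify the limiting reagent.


Mole ratio available / coefficient:
  Mg: 1/2 = 0.500
  O2: 7/1 = 7.000
Smaller ratio is limiting.

Mg


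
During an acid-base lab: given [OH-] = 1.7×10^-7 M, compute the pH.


pOH = -log10([OH-]) = -log10(1.7×10^-7)
= 7 - log10(1.7) = 6.77
pH = 14 - pOH = 14 - 6.77 = 7.23

7.23


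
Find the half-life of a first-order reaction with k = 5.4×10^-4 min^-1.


t½ = ln2/k = 0.693147/(5.4×10^-4 min^-1)
= 1284 min

1284 min


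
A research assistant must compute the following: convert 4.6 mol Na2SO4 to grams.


M(Na2SO4) = 142.05 g/mol
mass = n × M = 4.6 × 142.05 = 653.43 g

653.43 g


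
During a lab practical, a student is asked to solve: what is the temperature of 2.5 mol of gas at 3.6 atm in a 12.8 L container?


PV = nRT  (R = 0.08206 L·atm/(mol·K))
T = PV/(nR) = 3.6×12.8/(2.5×0.08206)
= 46.08/0.205150
= 224.62 K

224.62 K


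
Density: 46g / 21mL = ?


ρ = mass/volume
= 46/21
= 2.19 g/mL

2.19 g/mL


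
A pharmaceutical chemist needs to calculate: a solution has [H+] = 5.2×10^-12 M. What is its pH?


pH = -log10([H+]) = -log10(5.2×10^-12)
= 12 - log10(5.2)
= 12 - 0.72
= 11.28

11.28


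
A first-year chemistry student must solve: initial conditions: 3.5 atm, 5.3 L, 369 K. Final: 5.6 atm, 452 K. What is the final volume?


P1V1/T1 = P2V2/T2
V2 = P1V1T2/(T1P2)
= 3.5×5.3×452/(369×5.6)
= 4.058 L

4.058 L


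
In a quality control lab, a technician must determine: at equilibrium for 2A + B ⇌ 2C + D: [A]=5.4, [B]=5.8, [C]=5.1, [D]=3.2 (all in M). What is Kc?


Kc = [C]^2[D]/([A]^2[B])
= (5.1^2 × 3.2^1)/(5.4^2 × 5.8^1)
= 83.232/169.128
= 0.4921

0.4921


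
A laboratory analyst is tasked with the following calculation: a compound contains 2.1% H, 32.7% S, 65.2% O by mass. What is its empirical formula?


Assume 100 g sample. Moles of each element:
  H: 2.1/1.008 = 2.083 mol
  S: 32.7/32.07 = 1.02 mol
  O: 65.2/16.0 = 4.075 mol
Divide by smallest (1.02):
  H: 2.083/1.02 = 2.04
  S: 1.02/1.02 = 1.0
  O: 4.075/1.02 = 4.0
Empirical formula: H2SO4

H2SO4


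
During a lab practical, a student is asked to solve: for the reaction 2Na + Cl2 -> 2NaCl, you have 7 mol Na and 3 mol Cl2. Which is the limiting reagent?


Mole ratio available / coefficient:
  Na: 7/2 = 3.500
  Cl2: 3/1 = 3.000
Smaller ratio is limiting.

Cl2


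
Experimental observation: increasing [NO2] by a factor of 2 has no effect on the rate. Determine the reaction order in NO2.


rate ∝ [NO2]^n
rate ∝ [NO2]^0
Order in NO2: 0

0


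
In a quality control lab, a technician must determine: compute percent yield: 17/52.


% yield = actual/theoretical × 100
= 17/52 × 100
= 32.69%

32.69%


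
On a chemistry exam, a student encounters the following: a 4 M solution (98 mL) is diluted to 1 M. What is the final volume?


C1V1 = C2V2
4 × 98 = 1 × V2
V2 = 392/1 = 392.0 mL

392.0 mL


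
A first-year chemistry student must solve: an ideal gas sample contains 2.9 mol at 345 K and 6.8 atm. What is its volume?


PV = nRT  (R = 0.08206 L·atm/(mol·K))
V = nRT/P = 2.9×0.08206×345/6.8
= 12.074 L

12.074 L


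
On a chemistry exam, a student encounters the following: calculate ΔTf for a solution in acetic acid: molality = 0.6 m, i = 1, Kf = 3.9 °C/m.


ΔTf = Kf × m × i
= 3.9 × 0.6 × 1
= 2.34 °C

2.34 °C


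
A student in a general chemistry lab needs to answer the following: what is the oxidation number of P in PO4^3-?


x + 4(-2) = -3, so x = +5
Oxidation number: +5

+5


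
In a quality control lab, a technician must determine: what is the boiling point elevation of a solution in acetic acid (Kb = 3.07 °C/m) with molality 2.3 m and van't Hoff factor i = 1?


ΔTb = Kb × m × i
= 3.07 × 2.3 × 1
= 7.061 °C

7.061 °C


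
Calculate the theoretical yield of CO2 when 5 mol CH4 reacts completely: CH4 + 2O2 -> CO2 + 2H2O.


Mole ratio CO2:CH4 = 1:1
n(CO2) = 5 × 1/1 = 5.000 mol
mass = 5.000 × 44.01 = 220.05 g

220.05 g


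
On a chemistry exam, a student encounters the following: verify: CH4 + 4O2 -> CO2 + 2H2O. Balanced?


Equation: CH4 + 4O2 -> CO2 + 2H2O
Check atoms: C: 1=1, H: 4=4, O: 8≠4
Not balanced

No, not balanced


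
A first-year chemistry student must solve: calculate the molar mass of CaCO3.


M(CaCO3) = 1×40.08 + 1×12.01 + 3×16.0
= 40.08 + 12.01 + 48.0
= 100.09 g/mol

100.09 g/mol


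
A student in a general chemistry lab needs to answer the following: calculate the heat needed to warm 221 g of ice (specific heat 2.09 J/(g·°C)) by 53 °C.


q = mcΔT = 221 × 2.09 × 53
= 24480.17 J

24480.17 J


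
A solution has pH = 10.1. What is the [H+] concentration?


[H+] = 10^(-pH) = 10^(-10.1)
= 7.94×10^-11 M

7.94×10^-11 M


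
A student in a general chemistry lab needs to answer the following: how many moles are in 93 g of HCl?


M(HCl) = 36.46 g/mol
n = mass/M = 93/36.46 = 2.5507 mol

2.5507 mol


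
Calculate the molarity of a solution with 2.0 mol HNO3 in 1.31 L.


M = n/V = 2.0/1.31 = 1.527 mol/L

1.527 M


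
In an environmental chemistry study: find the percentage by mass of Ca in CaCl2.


M(CaCl2) = 1×40.08 + 2×35.45 = 110.98 g/mol
Mass of Ca = 1 × 40.08 = 40.08 g/mol
% Ca = 40.08/110.98 × 100 = 36.11%

36.11%


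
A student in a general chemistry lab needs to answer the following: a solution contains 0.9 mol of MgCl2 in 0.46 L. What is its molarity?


M = n/V = 0.9/0.46 = 1.957 mol/L

1.957 M


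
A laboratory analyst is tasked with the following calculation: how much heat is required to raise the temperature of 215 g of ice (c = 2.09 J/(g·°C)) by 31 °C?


q = mcΔT = 215 × 2.09 × 31
= 13929.85 J

13929.85 J


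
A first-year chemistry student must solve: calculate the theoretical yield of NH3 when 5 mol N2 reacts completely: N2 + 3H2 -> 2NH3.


Mole ratio NH3:N2 = 2:1
n(NH3) = 5 × 2/1 = 10.000 mol
mass = 10.000 × 17.03 = 170.3 g

170.3 g


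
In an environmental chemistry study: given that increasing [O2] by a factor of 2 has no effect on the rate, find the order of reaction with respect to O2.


rate ∝ [O2]^n
rate ∝ [O2]^0
Order in O2: 0

0


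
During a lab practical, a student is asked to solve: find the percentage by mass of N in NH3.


M(NH3) = 1×14.01 + 3×1.008 = 17.034 g/mol
Mass of N = 1 × 14.01 = 14.01 g/mol
% N = 14.01/17.034 × 100 = 82.25%

82.25%


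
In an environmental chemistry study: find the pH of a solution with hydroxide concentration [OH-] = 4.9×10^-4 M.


pOH = -log10([OH-]) = -log10(4.9×10^-4)
= 4 - log10(4.9) = 3.31
pH = 14 - pOH = 14 - 3.31 = 10.69

10.69


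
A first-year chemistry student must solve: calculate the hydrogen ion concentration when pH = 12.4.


[H+] = 10^(-pH) = 10^(-12.4)
= 3.98×10^-13 M

3.98×10^-13 M


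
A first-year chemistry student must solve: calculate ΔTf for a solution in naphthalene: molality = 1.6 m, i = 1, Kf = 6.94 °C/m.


ΔTf = Kf × m × i
= 6.94 × 1.6 × 1
= 11.104 °C

11.104 °C


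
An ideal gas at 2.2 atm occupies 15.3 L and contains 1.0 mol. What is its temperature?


PV = nRT  (R = 0.08206 L·atm/(mol·K))
T = PV/(nR) = 2.2×15.3/(1.0×0.08206)
= 33.66/0.082060
= 410.19 K

410.19 K


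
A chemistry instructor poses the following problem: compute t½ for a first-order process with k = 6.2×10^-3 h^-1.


t½ = ln2/k = 0.693147/(6.2×10^-3 h^-1)
= 111.8 h

111.8 h


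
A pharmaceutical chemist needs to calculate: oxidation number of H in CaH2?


H with a metal (hydride): -1
Oxidation number: -1

-1


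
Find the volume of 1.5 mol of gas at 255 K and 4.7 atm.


PV = nRT  (R = 0.08206 L·atm/(mol·K))
V = nRT/P = 1.5×0.08206×255/4.7
= 6.678 L

6.678 L


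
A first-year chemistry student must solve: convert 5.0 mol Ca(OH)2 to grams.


M(Ca(OH)2) = 74.1 g/mol
mass = n × M = 5.0 × 74.1 = 370.50 g

370.50 g


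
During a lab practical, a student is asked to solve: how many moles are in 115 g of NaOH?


M(NaOH) = 40.0 g/mol
n = mass/M = 115/40.0 = 2.875 mol

2.875 mol


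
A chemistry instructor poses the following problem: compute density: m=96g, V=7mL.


ρ = mass/volume
= 96/7
= 13.714 g/mL

13.714 g/mL


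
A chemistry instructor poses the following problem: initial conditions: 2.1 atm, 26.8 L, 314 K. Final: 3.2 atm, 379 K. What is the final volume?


P1V1/T1 = P2V2/T2
V2 = P1V1T2/(T1P2)
= 2.1×26.8×379/(314×3.2)
= 21.228 L

21.228 L


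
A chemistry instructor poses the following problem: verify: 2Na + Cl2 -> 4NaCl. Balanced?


Equation: 2Na + Cl2 -> 4NaCl
Check atoms: Cl: 2≠4, Na: 2≠4
Not balanced

No, not balanced


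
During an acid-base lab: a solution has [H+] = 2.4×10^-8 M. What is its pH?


pH = -log10([H+]) = -log10(2.4×10^-8)
= 8 - log10(2.4)
= 8 - 0.38
= 7.62

7.62


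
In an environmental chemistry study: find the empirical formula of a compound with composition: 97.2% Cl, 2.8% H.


Assume 100 g sample. Moles of each element:
  Cl: 97.2/35.45 = 2.742 mol
  H: 2.8/1.008 = 2.778 mol
Divide by smallest (2.742):
  Cl: 2.742/2.742 = 1.0
  H: 2.778/2.742 = 1.01
Empirical formula: HCl

HCl


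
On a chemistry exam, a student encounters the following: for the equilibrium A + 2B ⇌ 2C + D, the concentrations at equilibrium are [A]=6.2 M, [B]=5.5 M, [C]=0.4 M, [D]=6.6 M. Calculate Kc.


Kc = [C]^2[D]/([A][B]^2)
= (0.4^2 × 6.6^1)/(6.2^1 × 5.5^2)
= 1.056/187.55
= 0.005630

0.005630
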